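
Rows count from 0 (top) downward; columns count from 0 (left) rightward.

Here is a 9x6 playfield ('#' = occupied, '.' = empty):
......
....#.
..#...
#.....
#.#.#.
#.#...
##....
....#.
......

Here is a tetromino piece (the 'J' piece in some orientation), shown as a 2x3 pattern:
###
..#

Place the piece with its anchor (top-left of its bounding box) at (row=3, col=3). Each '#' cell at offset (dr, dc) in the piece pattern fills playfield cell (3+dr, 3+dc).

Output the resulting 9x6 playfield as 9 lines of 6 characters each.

Answer: ......
....#.
..#...
#..###
#.#.##
#.#...
##....
....#.
......

Derivation:
Fill (3+0,3+0) = (3,3)
Fill (3+0,3+1) = (3,4)
Fill (3+0,3+2) = (3,5)
Fill (3+1,3+2) = (4,5)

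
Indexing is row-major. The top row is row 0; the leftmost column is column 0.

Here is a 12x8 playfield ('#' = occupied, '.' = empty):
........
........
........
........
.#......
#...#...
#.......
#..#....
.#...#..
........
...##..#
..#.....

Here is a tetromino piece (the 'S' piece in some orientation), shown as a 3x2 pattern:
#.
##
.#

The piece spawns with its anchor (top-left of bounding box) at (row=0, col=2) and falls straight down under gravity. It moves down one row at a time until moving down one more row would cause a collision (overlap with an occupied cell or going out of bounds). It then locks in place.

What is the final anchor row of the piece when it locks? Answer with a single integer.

Answer: 4

Derivation:
Spawn at (row=0, col=2). Try each row:
  row 0: fits
  row 1: fits
  row 2: fits
  row 3: fits
  row 4: fits
  row 5: blocked -> lock at row 4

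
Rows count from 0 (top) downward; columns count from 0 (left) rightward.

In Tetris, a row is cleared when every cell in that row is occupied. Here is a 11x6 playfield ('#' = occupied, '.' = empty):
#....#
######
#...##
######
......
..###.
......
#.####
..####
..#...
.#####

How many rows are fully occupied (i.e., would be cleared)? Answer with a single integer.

Check each row:
  row 0: 4 empty cells -> not full
  row 1: 0 empty cells -> FULL (clear)
  row 2: 3 empty cells -> not full
  row 3: 0 empty cells -> FULL (clear)
  row 4: 6 empty cells -> not full
  row 5: 3 empty cells -> not full
  row 6: 6 empty cells -> not full
  row 7: 1 empty cell -> not full
  row 8: 2 empty cells -> not full
  row 9: 5 empty cells -> not full
  row 10: 1 empty cell -> not full
Total rows cleared: 2

Answer: 2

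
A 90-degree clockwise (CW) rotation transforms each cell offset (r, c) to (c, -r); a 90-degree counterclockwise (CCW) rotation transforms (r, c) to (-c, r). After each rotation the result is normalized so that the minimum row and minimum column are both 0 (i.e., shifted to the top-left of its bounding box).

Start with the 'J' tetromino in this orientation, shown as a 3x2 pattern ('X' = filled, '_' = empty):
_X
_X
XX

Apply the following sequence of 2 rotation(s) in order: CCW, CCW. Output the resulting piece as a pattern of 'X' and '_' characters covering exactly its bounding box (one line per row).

Start:
_X
_X
XX
After rotation 1 (CCW):
XXX
__X
After rotation 2 (CCW):
XX
X_
X_

Answer: XX
X_
X_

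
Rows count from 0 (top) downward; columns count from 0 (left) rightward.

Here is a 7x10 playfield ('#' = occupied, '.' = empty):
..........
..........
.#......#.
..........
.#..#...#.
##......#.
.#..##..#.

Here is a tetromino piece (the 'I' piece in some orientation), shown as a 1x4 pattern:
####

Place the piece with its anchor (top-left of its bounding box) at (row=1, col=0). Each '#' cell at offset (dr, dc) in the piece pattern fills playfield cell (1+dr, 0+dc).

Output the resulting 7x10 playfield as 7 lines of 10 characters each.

Fill (1+0,0+0) = (1,0)
Fill (1+0,0+1) = (1,1)
Fill (1+0,0+2) = (1,2)
Fill (1+0,0+3) = (1,3)

Answer: ..........
####......
.#......#.
..........
.#..#...#.
##......#.
.#..##..#.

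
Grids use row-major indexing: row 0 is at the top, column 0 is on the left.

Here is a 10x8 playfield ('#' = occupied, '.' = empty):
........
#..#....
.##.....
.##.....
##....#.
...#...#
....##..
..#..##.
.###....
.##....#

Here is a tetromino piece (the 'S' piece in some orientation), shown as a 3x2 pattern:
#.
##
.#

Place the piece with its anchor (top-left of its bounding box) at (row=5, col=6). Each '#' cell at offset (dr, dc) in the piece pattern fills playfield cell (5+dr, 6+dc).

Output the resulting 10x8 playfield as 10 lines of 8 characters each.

Answer: ........
#..#....
.##.....
.##.....
##....#.
...#..##
....####
..#..###
.###....
.##....#

Derivation:
Fill (5+0,6+0) = (5,6)
Fill (5+1,6+0) = (6,6)
Fill (5+1,6+1) = (6,7)
Fill (5+2,6+1) = (7,7)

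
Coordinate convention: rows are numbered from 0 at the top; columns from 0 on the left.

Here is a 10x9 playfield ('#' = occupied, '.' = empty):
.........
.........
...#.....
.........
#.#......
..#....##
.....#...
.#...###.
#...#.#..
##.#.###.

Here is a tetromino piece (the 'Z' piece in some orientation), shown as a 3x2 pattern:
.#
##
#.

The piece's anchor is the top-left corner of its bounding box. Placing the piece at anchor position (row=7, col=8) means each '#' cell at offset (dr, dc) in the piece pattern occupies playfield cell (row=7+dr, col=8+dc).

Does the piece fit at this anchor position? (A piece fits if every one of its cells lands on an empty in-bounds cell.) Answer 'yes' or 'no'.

Check each piece cell at anchor (7, 8):
  offset (0,1) -> (7,9): out of bounds -> FAIL
  offset (1,0) -> (8,8): empty -> OK
  offset (1,1) -> (8,9): out of bounds -> FAIL
  offset (2,0) -> (9,8): empty -> OK
All cells valid: no

Answer: no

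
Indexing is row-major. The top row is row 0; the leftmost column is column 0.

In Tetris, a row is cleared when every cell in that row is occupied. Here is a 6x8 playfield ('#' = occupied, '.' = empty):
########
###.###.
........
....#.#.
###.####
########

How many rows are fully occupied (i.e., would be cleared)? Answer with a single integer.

Answer: 2

Derivation:
Check each row:
  row 0: 0 empty cells -> FULL (clear)
  row 1: 2 empty cells -> not full
  row 2: 8 empty cells -> not full
  row 3: 6 empty cells -> not full
  row 4: 1 empty cell -> not full
  row 5: 0 empty cells -> FULL (clear)
Total rows cleared: 2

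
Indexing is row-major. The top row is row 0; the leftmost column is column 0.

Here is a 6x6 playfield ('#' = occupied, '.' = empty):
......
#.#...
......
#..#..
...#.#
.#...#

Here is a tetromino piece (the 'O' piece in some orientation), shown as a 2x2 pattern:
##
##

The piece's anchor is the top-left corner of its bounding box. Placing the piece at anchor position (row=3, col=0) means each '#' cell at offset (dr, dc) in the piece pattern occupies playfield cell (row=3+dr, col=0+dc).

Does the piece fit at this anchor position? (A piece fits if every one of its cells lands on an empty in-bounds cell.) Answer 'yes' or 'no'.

Check each piece cell at anchor (3, 0):
  offset (0,0) -> (3,0): occupied ('#') -> FAIL
  offset (0,1) -> (3,1): empty -> OK
  offset (1,0) -> (4,0): empty -> OK
  offset (1,1) -> (4,1): empty -> OK
All cells valid: no

Answer: no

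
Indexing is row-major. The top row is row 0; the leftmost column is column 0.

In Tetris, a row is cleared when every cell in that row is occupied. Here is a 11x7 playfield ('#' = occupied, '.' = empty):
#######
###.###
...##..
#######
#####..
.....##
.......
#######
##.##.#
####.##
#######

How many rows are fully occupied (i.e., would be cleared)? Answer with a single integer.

Answer: 4

Derivation:
Check each row:
  row 0: 0 empty cells -> FULL (clear)
  row 1: 1 empty cell -> not full
  row 2: 5 empty cells -> not full
  row 3: 0 empty cells -> FULL (clear)
  row 4: 2 empty cells -> not full
  row 5: 5 empty cells -> not full
  row 6: 7 empty cells -> not full
  row 7: 0 empty cells -> FULL (clear)
  row 8: 2 empty cells -> not full
  row 9: 1 empty cell -> not full
  row 10: 0 empty cells -> FULL (clear)
Total rows cleared: 4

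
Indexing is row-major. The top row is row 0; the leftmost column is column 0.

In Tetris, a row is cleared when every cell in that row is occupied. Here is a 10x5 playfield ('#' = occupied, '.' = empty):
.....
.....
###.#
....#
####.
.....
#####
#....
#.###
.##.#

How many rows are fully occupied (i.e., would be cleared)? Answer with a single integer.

Check each row:
  row 0: 5 empty cells -> not full
  row 1: 5 empty cells -> not full
  row 2: 1 empty cell -> not full
  row 3: 4 empty cells -> not full
  row 4: 1 empty cell -> not full
  row 5: 5 empty cells -> not full
  row 6: 0 empty cells -> FULL (clear)
  row 7: 4 empty cells -> not full
  row 8: 1 empty cell -> not full
  row 9: 2 empty cells -> not full
Total rows cleared: 1

Answer: 1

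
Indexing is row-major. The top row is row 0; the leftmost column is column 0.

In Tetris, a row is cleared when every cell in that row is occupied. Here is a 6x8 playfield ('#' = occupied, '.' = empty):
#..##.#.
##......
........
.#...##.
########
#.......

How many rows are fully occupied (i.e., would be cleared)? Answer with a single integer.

Check each row:
  row 0: 4 empty cells -> not full
  row 1: 6 empty cells -> not full
  row 2: 8 empty cells -> not full
  row 3: 5 empty cells -> not full
  row 4: 0 empty cells -> FULL (clear)
  row 5: 7 empty cells -> not full
Total rows cleared: 1

Answer: 1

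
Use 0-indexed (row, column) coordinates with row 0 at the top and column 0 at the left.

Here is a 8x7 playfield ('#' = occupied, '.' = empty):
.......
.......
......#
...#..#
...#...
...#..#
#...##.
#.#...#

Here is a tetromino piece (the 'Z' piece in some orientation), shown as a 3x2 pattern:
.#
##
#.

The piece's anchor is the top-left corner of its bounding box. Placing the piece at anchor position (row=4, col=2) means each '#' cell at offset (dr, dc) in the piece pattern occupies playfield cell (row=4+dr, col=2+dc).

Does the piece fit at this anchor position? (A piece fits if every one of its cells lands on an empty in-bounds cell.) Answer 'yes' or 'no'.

Answer: no

Derivation:
Check each piece cell at anchor (4, 2):
  offset (0,1) -> (4,3): occupied ('#') -> FAIL
  offset (1,0) -> (5,2): empty -> OK
  offset (1,1) -> (5,3): occupied ('#') -> FAIL
  offset (2,0) -> (6,2): empty -> OK
All cells valid: no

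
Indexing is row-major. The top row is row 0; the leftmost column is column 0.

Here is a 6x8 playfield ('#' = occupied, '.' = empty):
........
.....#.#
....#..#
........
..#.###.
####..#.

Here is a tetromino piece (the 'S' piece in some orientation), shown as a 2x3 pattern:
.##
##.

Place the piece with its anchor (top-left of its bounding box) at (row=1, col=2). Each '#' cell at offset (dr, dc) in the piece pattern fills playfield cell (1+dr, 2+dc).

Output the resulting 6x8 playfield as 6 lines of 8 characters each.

Answer: ........
...###.#
..###..#
........
..#.###.
####..#.

Derivation:
Fill (1+0,2+1) = (1,3)
Fill (1+0,2+2) = (1,4)
Fill (1+1,2+0) = (2,2)
Fill (1+1,2+1) = (2,3)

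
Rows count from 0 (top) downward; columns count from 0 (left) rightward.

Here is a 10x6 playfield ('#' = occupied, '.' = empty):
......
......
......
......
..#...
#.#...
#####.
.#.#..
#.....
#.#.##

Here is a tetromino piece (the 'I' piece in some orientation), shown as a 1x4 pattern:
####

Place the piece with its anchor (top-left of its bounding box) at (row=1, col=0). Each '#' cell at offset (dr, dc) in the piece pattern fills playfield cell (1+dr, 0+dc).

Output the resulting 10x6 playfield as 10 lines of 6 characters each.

Answer: ......
####..
......
......
..#...
#.#...
#####.
.#.#..
#.....
#.#.##

Derivation:
Fill (1+0,0+0) = (1,0)
Fill (1+0,0+1) = (1,1)
Fill (1+0,0+2) = (1,2)
Fill (1+0,0+3) = (1,3)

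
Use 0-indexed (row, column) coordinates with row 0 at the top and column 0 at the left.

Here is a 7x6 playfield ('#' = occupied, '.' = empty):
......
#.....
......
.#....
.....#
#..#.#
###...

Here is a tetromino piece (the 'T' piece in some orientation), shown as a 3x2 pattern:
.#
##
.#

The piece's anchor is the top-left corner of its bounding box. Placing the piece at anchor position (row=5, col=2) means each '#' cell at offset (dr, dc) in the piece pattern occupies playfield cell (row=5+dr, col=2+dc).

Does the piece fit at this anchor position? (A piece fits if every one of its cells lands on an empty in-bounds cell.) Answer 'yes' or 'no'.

Answer: no

Derivation:
Check each piece cell at anchor (5, 2):
  offset (0,1) -> (5,3): occupied ('#') -> FAIL
  offset (1,0) -> (6,2): occupied ('#') -> FAIL
  offset (1,1) -> (6,3): empty -> OK
  offset (2,1) -> (7,3): out of bounds -> FAIL
All cells valid: no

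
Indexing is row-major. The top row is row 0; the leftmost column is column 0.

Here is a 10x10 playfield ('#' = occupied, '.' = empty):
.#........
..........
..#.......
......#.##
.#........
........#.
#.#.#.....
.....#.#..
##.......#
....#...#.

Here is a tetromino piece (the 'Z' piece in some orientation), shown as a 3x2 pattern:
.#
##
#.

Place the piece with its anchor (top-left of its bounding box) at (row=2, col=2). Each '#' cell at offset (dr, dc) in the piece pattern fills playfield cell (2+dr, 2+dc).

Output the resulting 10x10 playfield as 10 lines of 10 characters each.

Fill (2+0,2+1) = (2,3)
Fill (2+1,2+0) = (3,2)
Fill (2+1,2+1) = (3,3)
Fill (2+2,2+0) = (4,2)

Answer: .#........
..........
..##......
..##..#.##
.##.......
........#.
#.#.#.....
.....#.#..
##.......#
....#...#.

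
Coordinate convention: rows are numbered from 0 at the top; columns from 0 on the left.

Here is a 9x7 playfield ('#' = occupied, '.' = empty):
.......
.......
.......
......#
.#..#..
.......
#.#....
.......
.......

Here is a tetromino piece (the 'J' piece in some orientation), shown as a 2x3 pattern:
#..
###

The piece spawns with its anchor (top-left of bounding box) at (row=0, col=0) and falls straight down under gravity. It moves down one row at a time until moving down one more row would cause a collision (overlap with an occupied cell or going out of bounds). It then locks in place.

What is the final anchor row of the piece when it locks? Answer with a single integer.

Answer: 2

Derivation:
Spawn at (row=0, col=0). Try each row:
  row 0: fits
  row 1: fits
  row 2: fits
  row 3: blocked -> lock at row 2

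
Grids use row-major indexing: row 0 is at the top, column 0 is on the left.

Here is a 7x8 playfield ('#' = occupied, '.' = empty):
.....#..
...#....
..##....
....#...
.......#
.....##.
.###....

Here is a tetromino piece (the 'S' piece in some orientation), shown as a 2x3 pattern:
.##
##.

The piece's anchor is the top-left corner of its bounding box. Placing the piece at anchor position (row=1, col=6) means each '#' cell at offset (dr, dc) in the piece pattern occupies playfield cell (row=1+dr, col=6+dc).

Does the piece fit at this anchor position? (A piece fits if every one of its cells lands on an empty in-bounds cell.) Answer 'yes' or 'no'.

Answer: no

Derivation:
Check each piece cell at anchor (1, 6):
  offset (0,1) -> (1,7): empty -> OK
  offset (0,2) -> (1,8): out of bounds -> FAIL
  offset (1,0) -> (2,6): empty -> OK
  offset (1,1) -> (2,7): empty -> OK
All cells valid: no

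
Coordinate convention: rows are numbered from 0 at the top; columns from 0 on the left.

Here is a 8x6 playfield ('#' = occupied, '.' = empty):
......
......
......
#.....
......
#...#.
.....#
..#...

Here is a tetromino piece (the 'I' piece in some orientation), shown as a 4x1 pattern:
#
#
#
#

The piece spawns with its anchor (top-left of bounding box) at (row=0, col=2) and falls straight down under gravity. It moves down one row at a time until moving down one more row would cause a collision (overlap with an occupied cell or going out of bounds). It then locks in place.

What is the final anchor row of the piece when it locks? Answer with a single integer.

Answer: 3

Derivation:
Spawn at (row=0, col=2). Try each row:
  row 0: fits
  row 1: fits
  row 2: fits
  row 3: fits
  row 4: blocked -> lock at row 3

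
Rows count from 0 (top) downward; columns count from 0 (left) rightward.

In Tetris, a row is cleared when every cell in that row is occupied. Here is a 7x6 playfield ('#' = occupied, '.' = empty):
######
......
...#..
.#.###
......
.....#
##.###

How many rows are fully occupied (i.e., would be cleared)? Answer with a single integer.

Answer: 1

Derivation:
Check each row:
  row 0: 0 empty cells -> FULL (clear)
  row 1: 6 empty cells -> not full
  row 2: 5 empty cells -> not full
  row 3: 2 empty cells -> not full
  row 4: 6 empty cells -> not full
  row 5: 5 empty cells -> not full
  row 6: 1 empty cell -> not full
Total rows cleared: 1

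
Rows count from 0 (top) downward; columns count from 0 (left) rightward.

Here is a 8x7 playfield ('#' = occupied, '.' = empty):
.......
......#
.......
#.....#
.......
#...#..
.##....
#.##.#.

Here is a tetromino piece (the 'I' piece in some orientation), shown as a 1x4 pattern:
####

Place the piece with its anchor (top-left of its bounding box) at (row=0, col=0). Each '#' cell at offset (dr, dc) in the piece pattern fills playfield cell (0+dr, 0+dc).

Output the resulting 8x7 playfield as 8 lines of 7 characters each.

Fill (0+0,0+0) = (0,0)
Fill (0+0,0+1) = (0,1)
Fill (0+0,0+2) = (0,2)
Fill (0+0,0+3) = (0,3)

Answer: ####...
......#
.......
#.....#
.......
#...#..
.##....
#.##.#.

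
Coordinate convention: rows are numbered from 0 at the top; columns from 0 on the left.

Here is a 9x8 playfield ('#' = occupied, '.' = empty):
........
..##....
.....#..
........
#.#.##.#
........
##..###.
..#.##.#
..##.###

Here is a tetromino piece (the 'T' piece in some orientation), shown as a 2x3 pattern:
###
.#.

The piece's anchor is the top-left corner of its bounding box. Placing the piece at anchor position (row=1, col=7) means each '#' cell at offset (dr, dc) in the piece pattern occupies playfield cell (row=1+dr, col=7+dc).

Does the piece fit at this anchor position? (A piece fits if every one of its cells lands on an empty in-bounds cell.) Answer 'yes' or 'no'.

Check each piece cell at anchor (1, 7):
  offset (0,0) -> (1,7): empty -> OK
  offset (0,1) -> (1,8): out of bounds -> FAIL
  offset (0,2) -> (1,9): out of bounds -> FAIL
  offset (1,1) -> (2,8): out of bounds -> FAIL
All cells valid: no

Answer: no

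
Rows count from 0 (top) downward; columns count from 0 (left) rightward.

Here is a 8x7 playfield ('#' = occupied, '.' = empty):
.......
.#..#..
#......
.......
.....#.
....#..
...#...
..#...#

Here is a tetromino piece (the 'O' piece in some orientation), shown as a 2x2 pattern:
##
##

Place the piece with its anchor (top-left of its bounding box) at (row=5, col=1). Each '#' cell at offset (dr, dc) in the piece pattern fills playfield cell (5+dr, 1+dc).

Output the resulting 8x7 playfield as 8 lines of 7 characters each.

Fill (5+0,1+0) = (5,1)
Fill (5+0,1+1) = (5,2)
Fill (5+1,1+0) = (6,1)
Fill (5+1,1+1) = (6,2)

Answer: .......
.#..#..
#......
.......
.....#.
.##.#..
.###...
..#...#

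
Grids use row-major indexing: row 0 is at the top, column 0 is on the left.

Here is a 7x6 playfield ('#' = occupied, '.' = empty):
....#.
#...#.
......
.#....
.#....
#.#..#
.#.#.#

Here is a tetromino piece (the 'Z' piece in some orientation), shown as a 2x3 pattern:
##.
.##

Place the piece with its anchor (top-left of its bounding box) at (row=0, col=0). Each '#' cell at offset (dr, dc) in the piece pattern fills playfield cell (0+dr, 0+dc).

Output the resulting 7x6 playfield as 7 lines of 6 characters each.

Answer: ##..#.
###.#.
......
.#....
.#....
#.#..#
.#.#.#

Derivation:
Fill (0+0,0+0) = (0,0)
Fill (0+0,0+1) = (0,1)
Fill (0+1,0+1) = (1,1)
Fill (0+1,0+2) = (1,2)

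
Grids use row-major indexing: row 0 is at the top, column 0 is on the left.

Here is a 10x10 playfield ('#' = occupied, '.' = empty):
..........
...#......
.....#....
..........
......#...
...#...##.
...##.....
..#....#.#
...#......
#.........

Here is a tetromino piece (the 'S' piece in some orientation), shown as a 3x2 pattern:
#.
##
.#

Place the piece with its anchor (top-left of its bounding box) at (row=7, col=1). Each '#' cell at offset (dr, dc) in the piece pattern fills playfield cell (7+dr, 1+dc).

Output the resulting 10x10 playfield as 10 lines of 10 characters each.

Fill (7+0,1+0) = (7,1)
Fill (7+1,1+0) = (8,1)
Fill (7+1,1+1) = (8,2)
Fill (7+2,1+1) = (9,2)

Answer: ..........
...#......
.....#....
..........
......#...
...#...##.
...##.....
.##....#.#
.###......
#.#.......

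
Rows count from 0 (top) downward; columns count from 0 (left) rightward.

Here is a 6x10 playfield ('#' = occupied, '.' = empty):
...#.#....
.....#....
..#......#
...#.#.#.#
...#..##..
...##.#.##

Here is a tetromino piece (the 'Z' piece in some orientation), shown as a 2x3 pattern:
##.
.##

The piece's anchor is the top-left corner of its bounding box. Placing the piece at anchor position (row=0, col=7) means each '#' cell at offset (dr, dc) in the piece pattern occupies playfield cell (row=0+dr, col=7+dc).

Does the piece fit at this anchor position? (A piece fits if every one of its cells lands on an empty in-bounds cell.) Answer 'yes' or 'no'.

Answer: yes

Derivation:
Check each piece cell at anchor (0, 7):
  offset (0,0) -> (0,7): empty -> OK
  offset (0,1) -> (0,8): empty -> OK
  offset (1,1) -> (1,8): empty -> OK
  offset (1,2) -> (1,9): empty -> OK
All cells valid: yes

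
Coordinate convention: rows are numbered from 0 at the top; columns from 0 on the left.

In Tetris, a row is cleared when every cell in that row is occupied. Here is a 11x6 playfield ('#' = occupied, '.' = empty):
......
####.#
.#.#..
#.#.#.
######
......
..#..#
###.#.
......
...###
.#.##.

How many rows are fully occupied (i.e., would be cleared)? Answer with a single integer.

Answer: 1

Derivation:
Check each row:
  row 0: 6 empty cells -> not full
  row 1: 1 empty cell -> not full
  row 2: 4 empty cells -> not full
  row 3: 3 empty cells -> not full
  row 4: 0 empty cells -> FULL (clear)
  row 5: 6 empty cells -> not full
  row 6: 4 empty cells -> not full
  row 7: 2 empty cells -> not full
  row 8: 6 empty cells -> not full
  row 9: 3 empty cells -> not full
  row 10: 3 empty cells -> not full
Total rows cleared: 1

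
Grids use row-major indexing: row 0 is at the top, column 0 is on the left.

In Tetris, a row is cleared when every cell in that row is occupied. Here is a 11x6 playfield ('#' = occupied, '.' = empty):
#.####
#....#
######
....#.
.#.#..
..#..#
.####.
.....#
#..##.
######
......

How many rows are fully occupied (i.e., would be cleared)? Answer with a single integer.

Check each row:
  row 0: 1 empty cell -> not full
  row 1: 4 empty cells -> not full
  row 2: 0 empty cells -> FULL (clear)
  row 3: 5 empty cells -> not full
  row 4: 4 empty cells -> not full
  row 5: 4 empty cells -> not full
  row 6: 2 empty cells -> not full
  row 7: 5 empty cells -> not full
  row 8: 3 empty cells -> not full
  row 9: 0 empty cells -> FULL (clear)
  row 10: 6 empty cells -> not full
Total rows cleared: 2

Answer: 2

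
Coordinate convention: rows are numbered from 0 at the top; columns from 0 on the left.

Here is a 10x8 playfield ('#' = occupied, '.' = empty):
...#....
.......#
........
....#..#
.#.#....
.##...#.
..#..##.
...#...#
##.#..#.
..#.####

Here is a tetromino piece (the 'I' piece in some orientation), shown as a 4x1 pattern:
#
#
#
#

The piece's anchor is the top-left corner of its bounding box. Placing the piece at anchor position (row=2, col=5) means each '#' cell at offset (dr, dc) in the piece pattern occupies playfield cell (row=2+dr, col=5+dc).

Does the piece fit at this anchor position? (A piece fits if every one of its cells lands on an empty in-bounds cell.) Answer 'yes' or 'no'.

Answer: yes

Derivation:
Check each piece cell at anchor (2, 5):
  offset (0,0) -> (2,5): empty -> OK
  offset (1,0) -> (3,5): empty -> OK
  offset (2,0) -> (4,5): empty -> OK
  offset (3,0) -> (5,5): empty -> OK
All cells valid: yes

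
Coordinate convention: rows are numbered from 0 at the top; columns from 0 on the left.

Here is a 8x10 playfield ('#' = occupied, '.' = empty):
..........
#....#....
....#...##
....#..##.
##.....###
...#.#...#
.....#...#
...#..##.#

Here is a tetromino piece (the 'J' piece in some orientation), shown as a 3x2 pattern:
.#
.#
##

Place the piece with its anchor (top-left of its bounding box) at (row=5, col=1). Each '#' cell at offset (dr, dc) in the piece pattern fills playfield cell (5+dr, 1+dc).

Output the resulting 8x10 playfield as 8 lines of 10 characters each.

Fill (5+0,1+1) = (5,2)
Fill (5+1,1+1) = (6,2)
Fill (5+2,1+0) = (7,1)
Fill (5+2,1+1) = (7,2)

Answer: ..........
#....#....
....#...##
....#..##.
##.....###
..##.#...#
..#..#...#
.###..##.#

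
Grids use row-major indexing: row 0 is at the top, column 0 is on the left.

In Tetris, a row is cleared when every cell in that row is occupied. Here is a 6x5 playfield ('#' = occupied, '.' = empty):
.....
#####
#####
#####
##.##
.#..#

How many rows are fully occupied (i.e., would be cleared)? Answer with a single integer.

Check each row:
  row 0: 5 empty cells -> not full
  row 1: 0 empty cells -> FULL (clear)
  row 2: 0 empty cells -> FULL (clear)
  row 3: 0 empty cells -> FULL (clear)
  row 4: 1 empty cell -> not full
  row 5: 3 empty cells -> not full
Total rows cleared: 3

Answer: 3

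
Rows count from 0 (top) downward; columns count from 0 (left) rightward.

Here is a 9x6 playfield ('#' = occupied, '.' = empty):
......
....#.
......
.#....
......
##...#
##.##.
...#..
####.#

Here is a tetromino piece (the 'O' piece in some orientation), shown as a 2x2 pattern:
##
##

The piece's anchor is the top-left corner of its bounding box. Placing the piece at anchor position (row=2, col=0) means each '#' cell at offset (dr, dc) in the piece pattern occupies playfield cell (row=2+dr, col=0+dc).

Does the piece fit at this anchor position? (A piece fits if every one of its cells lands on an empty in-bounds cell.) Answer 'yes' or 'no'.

Answer: no

Derivation:
Check each piece cell at anchor (2, 0):
  offset (0,0) -> (2,0): empty -> OK
  offset (0,1) -> (2,1): empty -> OK
  offset (1,0) -> (3,0): empty -> OK
  offset (1,1) -> (3,1): occupied ('#') -> FAIL
All cells valid: no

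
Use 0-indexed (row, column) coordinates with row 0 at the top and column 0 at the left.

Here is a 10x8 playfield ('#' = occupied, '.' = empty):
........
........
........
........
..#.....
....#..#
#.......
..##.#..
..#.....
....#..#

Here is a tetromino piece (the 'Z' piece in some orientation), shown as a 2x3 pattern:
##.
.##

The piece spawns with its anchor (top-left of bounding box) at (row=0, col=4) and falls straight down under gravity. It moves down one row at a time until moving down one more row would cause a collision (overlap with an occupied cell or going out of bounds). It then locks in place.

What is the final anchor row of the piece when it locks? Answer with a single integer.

Spawn at (row=0, col=4). Try each row:
  row 0: fits
  row 1: fits
  row 2: fits
  row 3: fits
  row 4: fits
  row 5: blocked -> lock at row 4

Answer: 4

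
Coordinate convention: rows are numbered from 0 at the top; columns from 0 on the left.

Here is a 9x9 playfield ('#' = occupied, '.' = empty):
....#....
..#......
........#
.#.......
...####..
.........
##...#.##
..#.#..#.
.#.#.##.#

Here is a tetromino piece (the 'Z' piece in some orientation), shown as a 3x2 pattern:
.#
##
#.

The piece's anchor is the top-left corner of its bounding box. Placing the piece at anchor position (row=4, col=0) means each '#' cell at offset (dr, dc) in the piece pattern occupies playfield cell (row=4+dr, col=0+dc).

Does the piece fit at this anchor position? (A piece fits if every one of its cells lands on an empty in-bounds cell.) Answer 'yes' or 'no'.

Check each piece cell at anchor (4, 0):
  offset (0,1) -> (4,1): empty -> OK
  offset (1,0) -> (5,0): empty -> OK
  offset (1,1) -> (5,1): empty -> OK
  offset (2,0) -> (6,0): occupied ('#') -> FAIL
All cells valid: no

Answer: no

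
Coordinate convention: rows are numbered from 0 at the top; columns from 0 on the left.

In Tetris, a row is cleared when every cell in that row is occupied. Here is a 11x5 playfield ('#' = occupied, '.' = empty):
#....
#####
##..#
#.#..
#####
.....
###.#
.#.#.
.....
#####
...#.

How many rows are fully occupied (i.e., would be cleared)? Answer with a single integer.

Check each row:
  row 0: 4 empty cells -> not full
  row 1: 0 empty cells -> FULL (clear)
  row 2: 2 empty cells -> not full
  row 3: 3 empty cells -> not full
  row 4: 0 empty cells -> FULL (clear)
  row 5: 5 empty cells -> not full
  row 6: 1 empty cell -> not full
  row 7: 3 empty cells -> not full
  row 8: 5 empty cells -> not full
  row 9: 0 empty cells -> FULL (clear)
  row 10: 4 empty cells -> not full
Total rows cleared: 3

Answer: 3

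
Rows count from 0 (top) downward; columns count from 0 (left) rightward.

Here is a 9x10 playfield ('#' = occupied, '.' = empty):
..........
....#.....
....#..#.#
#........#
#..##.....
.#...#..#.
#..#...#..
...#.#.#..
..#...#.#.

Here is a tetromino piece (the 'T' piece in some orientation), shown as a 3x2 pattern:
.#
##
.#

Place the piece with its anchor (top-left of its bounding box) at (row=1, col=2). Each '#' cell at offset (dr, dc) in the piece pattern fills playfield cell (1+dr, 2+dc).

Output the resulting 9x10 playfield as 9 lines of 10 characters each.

Answer: ..........
...##.....
..###..#.#
#..#.....#
#..##.....
.#...#..#.
#..#...#..
...#.#.#..
..#...#.#.

Derivation:
Fill (1+0,2+1) = (1,3)
Fill (1+1,2+0) = (2,2)
Fill (1+1,2+1) = (2,3)
Fill (1+2,2+1) = (3,3)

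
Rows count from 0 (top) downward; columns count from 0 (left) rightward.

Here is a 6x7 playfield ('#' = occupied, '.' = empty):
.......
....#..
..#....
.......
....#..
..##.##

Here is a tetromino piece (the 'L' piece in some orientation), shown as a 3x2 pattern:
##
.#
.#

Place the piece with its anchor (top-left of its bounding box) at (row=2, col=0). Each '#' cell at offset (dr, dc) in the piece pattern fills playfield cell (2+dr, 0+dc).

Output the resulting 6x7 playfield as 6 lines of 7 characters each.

Answer: .......
....#..
###....
.#.....
.#..#..
..##.##

Derivation:
Fill (2+0,0+0) = (2,0)
Fill (2+0,0+1) = (2,1)
Fill (2+1,0+1) = (3,1)
Fill (2+2,0+1) = (4,1)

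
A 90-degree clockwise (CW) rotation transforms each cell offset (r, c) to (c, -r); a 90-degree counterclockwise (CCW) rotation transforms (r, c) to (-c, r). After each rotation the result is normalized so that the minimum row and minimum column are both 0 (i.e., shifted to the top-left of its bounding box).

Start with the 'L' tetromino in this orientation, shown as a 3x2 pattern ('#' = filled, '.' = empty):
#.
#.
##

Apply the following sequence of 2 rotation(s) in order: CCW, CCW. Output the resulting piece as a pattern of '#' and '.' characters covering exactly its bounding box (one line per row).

Start:
#.
#.
##
After rotation 1 (CCW):
..#
###
After rotation 2 (CCW):
##
.#
.#

Answer: ##
.#
.#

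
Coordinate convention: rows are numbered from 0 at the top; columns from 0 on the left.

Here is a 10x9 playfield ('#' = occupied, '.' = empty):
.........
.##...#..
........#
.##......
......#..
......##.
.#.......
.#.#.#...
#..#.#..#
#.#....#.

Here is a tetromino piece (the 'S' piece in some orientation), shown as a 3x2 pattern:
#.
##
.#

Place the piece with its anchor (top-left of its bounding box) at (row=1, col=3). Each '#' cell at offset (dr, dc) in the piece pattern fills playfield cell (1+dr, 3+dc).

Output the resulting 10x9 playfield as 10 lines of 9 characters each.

Answer: .........
.###..#..
...##...#
.##.#....
......#..
......##.
.#.......
.#.#.#...
#..#.#..#
#.#....#.

Derivation:
Fill (1+0,3+0) = (1,3)
Fill (1+1,3+0) = (2,3)
Fill (1+1,3+1) = (2,4)
Fill (1+2,3+1) = (3,4)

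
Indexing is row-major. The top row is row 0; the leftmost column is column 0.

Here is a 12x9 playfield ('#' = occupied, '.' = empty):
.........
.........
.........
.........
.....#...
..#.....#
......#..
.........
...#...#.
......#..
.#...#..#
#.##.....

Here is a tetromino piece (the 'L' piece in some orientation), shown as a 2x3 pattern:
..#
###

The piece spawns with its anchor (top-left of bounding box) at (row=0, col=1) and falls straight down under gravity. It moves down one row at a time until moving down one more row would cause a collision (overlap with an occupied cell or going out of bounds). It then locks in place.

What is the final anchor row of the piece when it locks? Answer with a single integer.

Spawn at (row=0, col=1). Try each row:
  row 0: fits
  row 1: fits
  row 2: fits
  row 3: fits
  row 4: blocked -> lock at row 3

Answer: 3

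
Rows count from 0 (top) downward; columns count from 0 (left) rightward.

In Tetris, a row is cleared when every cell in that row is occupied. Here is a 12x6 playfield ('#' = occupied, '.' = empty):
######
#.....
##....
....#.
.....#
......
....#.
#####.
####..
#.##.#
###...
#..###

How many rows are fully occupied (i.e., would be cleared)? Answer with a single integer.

Answer: 1

Derivation:
Check each row:
  row 0: 0 empty cells -> FULL (clear)
  row 1: 5 empty cells -> not full
  row 2: 4 empty cells -> not full
  row 3: 5 empty cells -> not full
  row 4: 5 empty cells -> not full
  row 5: 6 empty cells -> not full
  row 6: 5 empty cells -> not full
  row 7: 1 empty cell -> not full
  row 8: 2 empty cells -> not full
  row 9: 2 empty cells -> not full
  row 10: 3 empty cells -> not full
  row 11: 2 empty cells -> not full
Total rows cleared: 1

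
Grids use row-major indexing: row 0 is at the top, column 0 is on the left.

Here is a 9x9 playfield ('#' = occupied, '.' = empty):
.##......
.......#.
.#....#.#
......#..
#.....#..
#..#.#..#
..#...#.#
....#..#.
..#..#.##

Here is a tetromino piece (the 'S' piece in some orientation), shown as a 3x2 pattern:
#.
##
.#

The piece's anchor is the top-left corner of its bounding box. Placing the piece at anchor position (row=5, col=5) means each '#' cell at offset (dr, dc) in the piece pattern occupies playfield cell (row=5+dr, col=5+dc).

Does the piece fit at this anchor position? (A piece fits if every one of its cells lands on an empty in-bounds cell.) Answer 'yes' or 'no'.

Check each piece cell at anchor (5, 5):
  offset (0,0) -> (5,5): occupied ('#') -> FAIL
  offset (1,0) -> (6,5): empty -> OK
  offset (1,1) -> (6,6): occupied ('#') -> FAIL
  offset (2,1) -> (7,6): empty -> OK
All cells valid: no

Answer: no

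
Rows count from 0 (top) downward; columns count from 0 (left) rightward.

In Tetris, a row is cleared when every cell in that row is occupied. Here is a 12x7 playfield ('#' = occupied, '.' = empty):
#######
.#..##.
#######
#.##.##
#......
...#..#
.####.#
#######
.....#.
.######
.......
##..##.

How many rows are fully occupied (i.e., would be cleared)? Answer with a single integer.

Answer: 3

Derivation:
Check each row:
  row 0: 0 empty cells -> FULL (clear)
  row 1: 4 empty cells -> not full
  row 2: 0 empty cells -> FULL (clear)
  row 3: 2 empty cells -> not full
  row 4: 6 empty cells -> not full
  row 5: 5 empty cells -> not full
  row 6: 2 empty cells -> not full
  row 7: 0 empty cells -> FULL (clear)
  row 8: 6 empty cells -> not full
  row 9: 1 empty cell -> not full
  row 10: 7 empty cells -> not full
  row 11: 3 empty cells -> not full
Total rows cleared: 3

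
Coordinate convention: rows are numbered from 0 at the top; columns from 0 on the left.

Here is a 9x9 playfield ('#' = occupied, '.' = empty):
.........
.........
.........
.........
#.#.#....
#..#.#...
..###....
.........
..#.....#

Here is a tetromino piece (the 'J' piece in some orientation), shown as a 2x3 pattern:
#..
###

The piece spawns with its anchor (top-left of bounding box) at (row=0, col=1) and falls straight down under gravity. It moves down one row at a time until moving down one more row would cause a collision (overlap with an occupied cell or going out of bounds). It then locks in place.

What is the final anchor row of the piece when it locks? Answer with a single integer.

Spawn at (row=0, col=1). Try each row:
  row 0: fits
  row 1: fits
  row 2: fits
  row 3: blocked -> lock at row 2

Answer: 2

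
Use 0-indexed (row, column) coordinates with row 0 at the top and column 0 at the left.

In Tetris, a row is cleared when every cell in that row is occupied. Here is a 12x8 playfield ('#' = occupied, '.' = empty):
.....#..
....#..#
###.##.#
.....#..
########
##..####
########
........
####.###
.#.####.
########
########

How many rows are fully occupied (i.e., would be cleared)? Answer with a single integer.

Check each row:
  row 0: 7 empty cells -> not full
  row 1: 6 empty cells -> not full
  row 2: 2 empty cells -> not full
  row 3: 7 empty cells -> not full
  row 4: 0 empty cells -> FULL (clear)
  row 5: 2 empty cells -> not full
  row 6: 0 empty cells -> FULL (clear)
  row 7: 8 empty cells -> not full
  row 8: 1 empty cell -> not full
  row 9: 3 empty cells -> not full
  row 10: 0 empty cells -> FULL (clear)
  row 11: 0 empty cells -> FULL (clear)
Total rows cleared: 4

Answer: 4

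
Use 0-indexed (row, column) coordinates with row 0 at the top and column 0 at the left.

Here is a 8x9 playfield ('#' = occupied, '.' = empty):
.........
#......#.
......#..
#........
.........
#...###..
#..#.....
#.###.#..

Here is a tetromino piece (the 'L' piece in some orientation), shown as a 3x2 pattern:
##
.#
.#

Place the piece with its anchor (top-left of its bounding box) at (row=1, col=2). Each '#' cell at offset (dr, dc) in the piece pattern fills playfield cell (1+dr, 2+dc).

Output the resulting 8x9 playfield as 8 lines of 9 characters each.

Answer: .........
#.##...#.
...#..#..
#..#.....
.........
#...###..
#..#.....
#.###.#..

Derivation:
Fill (1+0,2+0) = (1,2)
Fill (1+0,2+1) = (1,3)
Fill (1+1,2+1) = (2,3)
Fill (1+2,2+1) = (3,3)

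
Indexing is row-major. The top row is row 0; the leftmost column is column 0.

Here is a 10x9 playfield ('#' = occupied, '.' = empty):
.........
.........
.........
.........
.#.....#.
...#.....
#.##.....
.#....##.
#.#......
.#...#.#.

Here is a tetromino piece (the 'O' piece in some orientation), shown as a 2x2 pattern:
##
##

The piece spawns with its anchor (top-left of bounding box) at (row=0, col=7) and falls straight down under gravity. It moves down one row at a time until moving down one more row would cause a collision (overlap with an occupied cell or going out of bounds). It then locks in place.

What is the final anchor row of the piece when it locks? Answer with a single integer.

Answer: 2

Derivation:
Spawn at (row=0, col=7). Try each row:
  row 0: fits
  row 1: fits
  row 2: fits
  row 3: blocked -> lock at row 2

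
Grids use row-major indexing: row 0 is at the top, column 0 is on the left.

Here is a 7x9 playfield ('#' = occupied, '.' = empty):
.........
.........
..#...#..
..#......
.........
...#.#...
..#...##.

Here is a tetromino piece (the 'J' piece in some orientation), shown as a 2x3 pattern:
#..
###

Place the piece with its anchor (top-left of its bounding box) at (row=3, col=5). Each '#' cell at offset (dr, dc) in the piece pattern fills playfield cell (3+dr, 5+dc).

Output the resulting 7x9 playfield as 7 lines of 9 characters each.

Answer: .........
.........
..#...#..
..#..#...
.....###.
...#.#...
..#...##.

Derivation:
Fill (3+0,5+0) = (3,5)
Fill (3+1,5+0) = (4,5)
Fill (3+1,5+1) = (4,6)
Fill (3+1,5+2) = (4,7)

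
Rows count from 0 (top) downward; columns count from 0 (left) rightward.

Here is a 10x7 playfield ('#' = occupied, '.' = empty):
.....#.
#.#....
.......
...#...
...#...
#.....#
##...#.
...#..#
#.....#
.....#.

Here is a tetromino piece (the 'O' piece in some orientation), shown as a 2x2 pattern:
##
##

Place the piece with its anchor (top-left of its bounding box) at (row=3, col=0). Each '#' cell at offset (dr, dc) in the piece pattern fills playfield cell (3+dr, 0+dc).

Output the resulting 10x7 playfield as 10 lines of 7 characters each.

Answer: .....#.
#.#....
.......
##.#...
##.#...
#.....#
##...#.
...#..#
#.....#
.....#.

Derivation:
Fill (3+0,0+0) = (3,0)
Fill (3+0,0+1) = (3,1)
Fill (3+1,0+0) = (4,0)
Fill (3+1,0+1) = (4,1)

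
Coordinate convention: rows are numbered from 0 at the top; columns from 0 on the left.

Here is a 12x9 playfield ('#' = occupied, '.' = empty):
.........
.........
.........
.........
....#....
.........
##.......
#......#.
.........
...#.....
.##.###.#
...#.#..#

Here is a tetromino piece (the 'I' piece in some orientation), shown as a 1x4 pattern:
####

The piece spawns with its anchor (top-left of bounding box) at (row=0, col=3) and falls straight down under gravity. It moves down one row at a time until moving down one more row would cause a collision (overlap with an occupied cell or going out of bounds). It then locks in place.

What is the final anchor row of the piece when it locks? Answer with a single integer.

Answer: 3

Derivation:
Spawn at (row=0, col=3). Try each row:
  row 0: fits
  row 1: fits
  row 2: fits
  row 3: fits
  row 4: blocked -> lock at row 3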